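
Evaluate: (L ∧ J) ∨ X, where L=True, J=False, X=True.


L = True, J = False, X = True
Expression: (L ∧ J) ∨ X
Step 1: L ∧ J = True AND False = False
Step 2: (False) ∨ X = False OR True = True

True


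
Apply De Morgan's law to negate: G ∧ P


De Morgan's law: ¬(P ∧ Q) ≡ ¬P ∨ ¬Q
¬(G ∧ P) = ¬G ∨ ¬P

¬G ∨ ¬P


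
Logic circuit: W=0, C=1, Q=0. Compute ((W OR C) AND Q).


W OR C = 0|1 = 1
1 AND 0 = 0

0


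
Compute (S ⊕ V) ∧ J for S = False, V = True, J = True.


S = False, V = True, J = True
Step 1: S ⊕ V = False XOR True = True
Step 2: True ∧ J = True AND True = True
XOR true when exactly one of S,V is true; then AND with J.

True


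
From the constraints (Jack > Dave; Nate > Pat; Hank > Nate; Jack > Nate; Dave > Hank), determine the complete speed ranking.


Constraints: Jack > Dave; Nate > Pat; Hank > Nate; Jack > Nate; Dave > Hank
Method: at each step, the next-highest is the one remaining person who never appears on the smaller side of a constraint between remaining people.
  Step 1: remaining {Jack, Dave, Pat, Hank, Nate}; on the smaller side: {Dave, Pat, Hank, Nate} → Jack is next (Jack > Dave; Jack > Nate).
  Step 2: remaining {Dave, Pat, Hank, Nate}; on the smaller side: {Pat, Hank, Nate} → Dave is next (Dave > Hank).
  Step 3: remaining {Pat, Hank, Nate}; on the smaller side: {Pat, Nate} → Hank is next (Hank > Nate).
  Step 4: remaining {Pat, Nate}; on the smaller side: {Pat} → Nate is next (Nate > Pat).
  Step 5: only Pat remains → lowest.
Final ranking (highest to lowest):

Jack > Dave > Hank > Nate > Pat


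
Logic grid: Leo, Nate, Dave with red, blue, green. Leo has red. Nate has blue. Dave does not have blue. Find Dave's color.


From clues:
  Nate → blue
  Leo → red
By elimination, Dave gets the remaining.

green


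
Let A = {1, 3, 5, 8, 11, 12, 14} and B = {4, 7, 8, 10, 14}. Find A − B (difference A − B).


A = {1, 3, 5, 8, 11, 12, 14}
B = {4, 7, 8, 10, 14}
Operation: difference A − B
In A but not B: 1, 3, 5, 11, 12

{1, 3, 5, 11, 12}


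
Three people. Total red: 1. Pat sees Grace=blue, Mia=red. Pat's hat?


Total red = 1, seen red = 1
Own red = 1 - 1 = 0
Pat's hat is blue.

blue


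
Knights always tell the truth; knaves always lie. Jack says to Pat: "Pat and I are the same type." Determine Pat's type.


Jack says: "Pat and I are the same type."
Case 1: Jack is a Knight (truth-teller)
  Statement is true → they ARE the same → Pat is also a Knight
Case 2: Jack is a Knave (liar)
  Statement is false → they are NOT the same → Pat is a Knight
In both cases, Pat is a Knight.

Knight


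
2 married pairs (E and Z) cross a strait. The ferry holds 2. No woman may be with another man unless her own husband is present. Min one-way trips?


Label couples E and Z.
1. WE+WZ → (far: WE,WZ; near: HE,HZ)
2. WE ←   (far: WZ; near: HE,HZ,WE)
3. HE+HZ → (far: HE,HZ,WZ; near: WE)
4. HE ←   (far: HZ,WZ; near: HE,WE)  — HE returns, since WE is alone on near bank
5. HE+WE → (far: all four; near: empty)
Every state respects the constraint.
Minimum trips = 5

5


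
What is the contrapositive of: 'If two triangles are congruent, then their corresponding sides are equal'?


Original: If two triangles are congruent, then their corresponding sides are equal
Contrapositive: If ¬Q, then ¬P
Negate Q: not (their corresponding sides are equal)
Negate P: not (two triangles are congruent)

If not (their corresponding sides are equal), then not (two triangles are congruent).


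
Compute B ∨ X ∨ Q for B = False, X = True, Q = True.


B = False, X = True, Q = True
Step 1: B ∨ X = False OR True = True
Step 2: True ∨ Q = True OR True = True
OR is true when at least one operand is true.

True


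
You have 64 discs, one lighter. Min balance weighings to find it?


Each weighing has 3 outcomes (left heavy / balance / right heavy), so k weighings distinguish at most 3^k cases; splitting into three near-equal groups achieves this.
Need 3^k ≥ 64: 3^3 = 27 < 64 ≤ 3^4 = 81
k = ⌈log₃(64)⌉ = 4

4


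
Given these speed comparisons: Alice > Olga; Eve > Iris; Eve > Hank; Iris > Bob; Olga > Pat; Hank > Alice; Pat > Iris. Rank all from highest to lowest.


Constraints: Alice > Olga; Eve > Iris; Eve > Hank; Iris > Bob; Olga > Pat; Hank > Alice; Pat > Iris
Method: at each step, the next-highest is the one remaining person who never appears on the smaller side of a constraint between remaining people.
  Step 1: remaining {Hank, Alice, Pat, Bob, Olga, Eve, Iris}; on the smaller side: {Hank, Alice, Pat, Bob, Olga, Iris} → Eve is next (Eve > Iris; Eve > Hank).
  Step 2: remaining {Hank, Alice, Pat, Bob, Olga, Iris}; on the smaller side: {Alice, Pat, Bob, Olga, Iris} → Hank is next (Hank > Alice).
  Step 3: remaining {Alice, Pat, Bob, Olga, Iris}; on the smaller side: {Pat, Bob, Olga, Iris} → Alice is next (Alice > Olga).
  Step 4: remaining {Pat, Bob, Olga, Iris}; on the smaller side: {Pat, Bob, Iris} → Olga is next (Olga > Pat).
  Step 5: remaining {Pat, Bob, Iris}; on the smaller side: {Bob, Iris} → Pat is next (Pat > Iris).
  Step 6: remaining {Bob, Iris}; on the smaller side: {Bob} → Iris is next (Iris > Bob).
  Step 7: only Bob remains → lowest.
Final ranking (highest to lowest):

Eve > Hank > Alice > Olga > Pat > Iris > Bob


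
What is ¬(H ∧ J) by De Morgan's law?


De Morgan's law: ¬(P ∧ Q) ≡ ¬P ∨ ¬Q
¬(H ∧ J) = ¬H ∨ ¬J

¬H ∨ ¬J


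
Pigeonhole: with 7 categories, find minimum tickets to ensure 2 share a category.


Pigeonhole: to guarantee k in one of n categories, need (k-1)×n + 1.
k = 2, n = 7
Minimum = (2-1) × 7 + 1 = 1 × 7 + 1

8


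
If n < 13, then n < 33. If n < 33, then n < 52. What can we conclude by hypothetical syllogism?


Hypothetical syllogism: P → Q, Q → R ⊢ P → R
Premise 1: n < 13 → n < 33
Premise 2: n < 33 → n < 52
Chain the implications: the middle term (n < 33) links the two.
Conclusion: If n < 13, then n < 52.

If n < 13, then n < 52.


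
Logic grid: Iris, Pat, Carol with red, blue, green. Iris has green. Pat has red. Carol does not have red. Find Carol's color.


From clues:
  Iris → green
  Pat → red
By elimination, Carol gets the remaining.

blue


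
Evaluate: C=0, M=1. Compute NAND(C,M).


C AND M = 0
NOT(0) = 1

1


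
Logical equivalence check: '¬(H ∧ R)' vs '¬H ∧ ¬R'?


Expression 1: ¬(H ∧ R)
Expression 2: ¬H ∧ ¬R
Truth table (H R | Expr1 Expr2):
  T T |   F     F
  T F |   T     F   ← differ
  F T |   T     F   ← differ
  F F |   T     T
Counterexample: H=T, R=F gives Expr1 = T but Expr2 = F, so the expressions are NOT logically equivalent.

No


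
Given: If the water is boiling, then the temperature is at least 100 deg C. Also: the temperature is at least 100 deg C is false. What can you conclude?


Modus tollens: P → Q, ¬Q ⊢ ¬P
P: the water is boiling
Q: the temperature is at least 100 deg C
We have P → Q and Q is false.
By modus tollens, P must be false.

It is not the case that the water is boiling


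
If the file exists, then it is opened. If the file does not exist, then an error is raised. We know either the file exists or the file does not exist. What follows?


Constructive dilemma: (P → Q) ∧ (R → S), P ∨ R ⊢ Q ∨ S
Premise 1: the file exists → it is opened
Premise 2: the file does not exist → an error is raised
Premise 3: the file exists ∨ the file does not exist
Case 1: Assuming the file exists, then by Premise 1, it is opened.
Case 2: Assuming the file does not exist, then by Premise 2, an error is raised.
Since one of the file exists or the file does not exist must hold, we get it is opened or an error is raised.

It is opened or an error is raised.


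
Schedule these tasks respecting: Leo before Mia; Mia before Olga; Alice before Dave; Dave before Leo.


Constraints: Leo before Mia; Mia before Olga; Alice before Dave; Dave before Leo
Method: repeatedly schedule the remaining task that has no remaining task required before it.
  Step 1: remaining {Mia, Olga, Leo, Alice, Dave}; every task except Alice still has a predecessor pending → schedule Alice.
  Step 2: remaining {Mia, Olga, Leo, Dave}; every task except Dave still has a predecessor pending → schedule Dave.
  Step 3: remaining {Mia, Olga, Leo}; every task except Leo still has a predecessor pending → schedule Leo.
  Step 4: remaining {Mia, Olga}; every task except Mia still has a predecessor pending → schedule Mia.
  Step 5: only Olga remains → schedule Olga.
Resulting order:

Alice → Dave → Leo → Mia → Olga


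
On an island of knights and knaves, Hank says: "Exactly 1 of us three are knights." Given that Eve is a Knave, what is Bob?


Hank claims exactly 1 knights among Hank, Eve, Bob.
Given: Eve is a Knave.

Case 1: Hank is a Knight (tells truth)
  Then exactly 1 of the three are knights.
  Counting Hank, Eve: 1 knight(s) so far. Need 0 more → Bob = Knave.
Case 2: Hank is a Knave (lies)
  Then the count is NOT 1.
  If Bob = Knight, count = 1 = 1 → claim would be true, contradicts lie.
  If Bob = Knave, count = 0 ≠ 1 → lie confirmed ✓

Bob is a Knave.

Knave


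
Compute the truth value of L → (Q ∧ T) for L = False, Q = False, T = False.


L = False, Q = False, T = False
Step 1: Q ∧ T = False AND False = False
Step 2: L → (False): false only when L=True and consequent=False.
Result: True

True


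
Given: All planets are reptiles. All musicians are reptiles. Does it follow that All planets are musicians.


Premise 1: All planets are reptiles.
Premise 2: All musicians are reptiles.
Conclusion: All planets are musicians.
Fallacy: undistributed middle. reptiles is predicate in both.
Counterexample: planets and musicians could be disjoint subsets of reptiles.

Invalid


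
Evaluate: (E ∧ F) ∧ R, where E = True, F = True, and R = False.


E = True, F = True, R = False
Step 1: E ∧ F = True AND True = True
Step 2: True ∧ R = True AND False = False
AND is true only when ALL operands are true.

False


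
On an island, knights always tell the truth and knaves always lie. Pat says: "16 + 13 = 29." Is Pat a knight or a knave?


Statement: "16 + 13 = 29."
Actual: 16 + 13 = 29
Claimed: 29
Statement is TRUE → Pat tells the truth → Knight

Knight


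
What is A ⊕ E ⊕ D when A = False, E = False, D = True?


A = False, E = False, D = True
Step 1: A ⊕ E = False XOR False = False
Step 2: False ⊕ D = False XOR True = True
XOR is true when an odd number of operands are true.

True


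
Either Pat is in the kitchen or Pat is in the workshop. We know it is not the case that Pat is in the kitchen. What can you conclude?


Disjunctive syllogism: P ∨ Q, ¬P ⊢ Q
Disjunction: Pat is in the kitchen ∨ Pat is in the workshop
We know it is not the case that Pat is in the kitchen.
By disjunctive syllogism, the other disjunct must be true.

Pat is in the workshop


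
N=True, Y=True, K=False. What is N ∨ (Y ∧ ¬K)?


N = True, Y = True, K = False
Expression: N ∨ (Y ∧ ¬K)
Step 1: ¬K = NOT False = True
Step 2: Y ∧ ¬K = True AND True = True
Step 3: N ∨ (True) = True OR True = True

True


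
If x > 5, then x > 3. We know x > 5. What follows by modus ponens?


Modus ponens: P → Q, P ⊢ Q
P: x > 5
Q: x > 3
We have P → Q and P is true.
By modus ponens, Q must be true.

x > 3


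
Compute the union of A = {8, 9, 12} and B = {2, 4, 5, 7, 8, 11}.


A = {8, 9, 12}
B = {2, 4, 5, 7, 8, 11}
Operation: union
All elements combined: 2, 4, 5, 7, 8, 9, 11, 12

{2, 4, 5, 7, 8, 9, 11, 12}


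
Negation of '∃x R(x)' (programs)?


Original: ∃x R(x)
Rule: ¬∀→∃, ¬∃→∀, negate predicate.
Negation: ∀x ¬R(x)

∀x ¬R(x)


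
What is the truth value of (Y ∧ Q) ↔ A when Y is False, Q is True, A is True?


Y = False, Q = True, A = True
Step 1: Y ∧ Q = False AND True = False
Step 2: (False) ↔ A: true when both sides have same truth value.
Result: False ↔ True = False

False


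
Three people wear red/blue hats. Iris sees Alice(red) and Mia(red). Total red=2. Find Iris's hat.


Total red = 2, seen red = 2
Own red = 2 - 2 = 0
Iris's hat is blue.

blue


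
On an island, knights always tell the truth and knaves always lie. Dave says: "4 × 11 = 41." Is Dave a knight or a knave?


Statement: "4 × 11 = 41."
Actual: 4 × 11 = 44
Claimed: 41
Statement is FALSE → Dave lies → Knave

Knave


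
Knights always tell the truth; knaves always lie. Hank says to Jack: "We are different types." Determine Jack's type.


Hank says: "We are different types."
Case 1: Hank is a Knight (truth-teller)
  Statement is true → they ARE different → Jack is a Knave
Case 2: Hank is a Knave (liar)
  Statement is false → they are NOT different → Jack is a Knave
In both cases, Jack is a Knave.

Knave


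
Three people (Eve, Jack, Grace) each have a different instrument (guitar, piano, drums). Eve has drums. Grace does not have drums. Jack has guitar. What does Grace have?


From clues:
  Eve → drums
  Jack → guitar
By elimination, Grace gets the remaining.

piano


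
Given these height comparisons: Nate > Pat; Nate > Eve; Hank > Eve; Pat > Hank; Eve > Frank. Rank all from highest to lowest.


Constraints: Nate > Pat; Nate > Eve; Hank > Eve; Pat > Hank; Eve > Frank
Method: at each step, the next-highest is the one remaining person who never appears on the smaller side of a constraint between remaining people.
  Step 1: remaining {Eve, Nate, Pat, Frank, Hank}; on the smaller side: {Eve, Pat, Frank, Hank} → Nate is next (Nate > Pat; Nate > Eve).
  Step 2: remaining {Eve, Pat, Frank, Hank}; on the smaller side: {Eve, Frank, Hank} → Pat is next (Pat > Hank).
  Step 3: remaining {Eve, Frank, Hank}; on the smaller side: {Eve, Frank} → Hank is next (Hank > Eve).
  Step 4: remaining {Eve, Frank}; on the smaller side: {Frank} → Eve is next (Eve > Frank).
  Step 5: only Frank remains → lowest.
Final ranking (highest to lowest):

Nate > Pat > Hank > Eve > Frank


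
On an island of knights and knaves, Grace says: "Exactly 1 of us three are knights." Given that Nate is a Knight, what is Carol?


Grace claims exactly 1 knights among Grace, Nate, Carol.
Given: Nate is a Knight.

Case 1: Grace is a Knight (tells truth)
  Then exactly 1 of the three are knights.
  Counting Grace, Nate: 2 knight(s) so far. Need -1 more → impossible.
Case 2: Grace is a Knave (lies)
  Then the count is NOT 1.
  If Carol = Knave, count = 1 = 1 → claim would be true, contradicts lie.
  If Carol = Knight, count = 2 ≠ 1 → lie confirmed ✓

Carol is a Knight.

Knight


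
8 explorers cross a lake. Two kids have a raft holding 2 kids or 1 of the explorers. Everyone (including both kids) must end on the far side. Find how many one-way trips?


Per crossing of one of the explorers: kids→, one←, one of the explorers→, one← = 4 trips
8 × 4 = 32, + 1 final kids→ = 33
Minimum trips = 33

33


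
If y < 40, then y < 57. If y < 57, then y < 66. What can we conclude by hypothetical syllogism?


Hypothetical syllogism: P → Q, Q → R ⊢ P → R
Premise 1: y < 40 → y < 57
Premise 2: y < 57 → y < 66
Chain the implications: the middle term (y < 57) links the two.
Conclusion: If y < 40, then y < 66.

If y < 40, then y < 66.


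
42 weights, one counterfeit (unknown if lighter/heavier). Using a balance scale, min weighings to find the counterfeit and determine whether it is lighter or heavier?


Let n = 42. 84 possibilities (n weights × lighter/heavier); each weighing has 3 outcomes.
Bound for k weighings: say the first weighing puts j weights on each pan. If it tips, the 2j weighed weights remain suspects (each with a known direction) and k-1 weighings give 3^(k-1) outcomes; 3^(k-1) is odd, so 2j ≤ 3^(k-1) - 1. If it balances, the n - 2j unweighed weights remain with direction unknown: 2(n - 2j) ≤ 3^(k-1) - 1 by the same parity argument. Adding, n ≤ (3^(k-1) - 1) + (3^(k-1) - 1)/2 = (3^k - 3)/2, and the classical three-group strategy achieves this (3 weights in 2 weighings, 12 in 3, 39 in 4, 120 in 5).
So we need the smallest k with (3^k - 3)/2 ≥ 42.
k = 4: (3^4 - 3)/2 = 39 < 42 ✗
k = 5: (3^5 - 3)/2 = 120 ≥ 42 ✓

5


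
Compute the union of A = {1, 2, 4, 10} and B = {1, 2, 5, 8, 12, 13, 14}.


A = {1, 2, 4, 10}
B = {1, 2, 5, 8, 12, 13, 14}
Operation: union
All elements combined: 1, 2, 4, 5, 8, 10, 12, 13, 14

{1, 2, 4, 5, 8, 10, 12, 13, 14}


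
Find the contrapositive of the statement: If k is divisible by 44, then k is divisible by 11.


Original: If k is divisible by 44, then k is divisible by 11
Contrapositive: If ¬Q, then ¬P
Negate Q: not (k is divisible by 11)
Negate P: not (k is divisible by 44)

If not (k is divisible by 11), then not (k is divisible by 44).


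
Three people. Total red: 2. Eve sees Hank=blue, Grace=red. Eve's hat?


Total red = 2, seen red = 1
Own red = 2 - 1 = 1
Eve's hat is red.

red


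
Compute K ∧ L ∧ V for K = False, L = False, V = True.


K = False, L = False, V = True
Step 1: K ∧ L = False AND False = False
Step 2: (False) ∧ V = (False) AND True = False
AND is true only when ALL operands are true.

False


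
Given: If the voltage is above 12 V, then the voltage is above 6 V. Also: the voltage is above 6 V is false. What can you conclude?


Modus tollens: P → Q, ¬Q ⊢ ¬P
P: the voltage is above 12 V
Q: the voltage is above 6 V
We have P → Q and Q is false.
By modus tollens, P must be false.

It is not the case that the voltage is above 12 V


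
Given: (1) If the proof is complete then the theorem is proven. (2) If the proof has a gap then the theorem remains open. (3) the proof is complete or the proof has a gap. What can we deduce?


Constructive dilemma: (P → Q) ∧ (R → S), P ∨ R ⊢ Q ∨ S
Premise 1: the proof is complete → the theorem is proven
Premise 2: the proof has a gap → the theorem remains open
Premise 3: the proof is complete ∨ the proof has a gap
Case 1: Assuming the proof is complete, then by Premise 1, the theorem is proven.
Case 2: Assuming the proof has a gap, then by Premise 2, the theorem remains open.
Since one of the proof is complete or the proof has a gap must hold, we get the theorem is proven or the theorem remains open.

The theorem is proven or the theorem remains open.


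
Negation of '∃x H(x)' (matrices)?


Original: ∃x H(x)
Rule: ¬∀→∃, ¬∃→∀, negate predicate.
Negation: ∀x ¬H(x)

∀x ¬H(x)


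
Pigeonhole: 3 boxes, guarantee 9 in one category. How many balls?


Pigeonhole: to guarantee k in one of n categories, need (k-1)×n + 1.
k = 9, n = 3
Minimum = (9-1) × 3 + 1 = 8 × 3 + 1

25


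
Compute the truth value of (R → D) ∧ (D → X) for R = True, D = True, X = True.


R = True, D = True, X = True
Step 1: R → D is false only when R=True and D=False. Result: True
Step 2: D → X is false only when D=True and X=False. Result: True
Step 3: True ∧ True = True

True


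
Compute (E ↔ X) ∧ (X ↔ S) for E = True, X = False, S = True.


E = True, X = False, S = True
Step 1: E ↔ X is true when E and X have the same value. Result: False
Step 2: X ↔ S is true when X and S have the same value. Result: False
Step 3: False ∧ False = False

False


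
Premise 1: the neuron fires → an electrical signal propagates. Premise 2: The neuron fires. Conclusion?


Modus ponens: P → Q, P ⊢ Q
P: the neuron fires
Q: an electrical signal propagates
We have P → Q and P is true.
By modus ponens, Q must be true.

An electrical signal propagates


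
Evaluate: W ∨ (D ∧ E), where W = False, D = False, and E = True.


W = False, D = False, E = True
Step 1: D ∧ E = False AND True = False
Step 2: W ∨ False = False OR False = False
AND evaluated first (higher precedence); then OR applied.

False


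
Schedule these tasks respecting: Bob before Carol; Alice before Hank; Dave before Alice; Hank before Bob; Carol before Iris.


Constraints: Bob before Carol; Alice before Hank; Dave before Alice; Hank before Bob; Carol before Iris
Method: repeatedly schedule the remaining task that has no remaining task required before it.
  Step 1: remaining {Alice, Hank, Bob, Iris, Carol, Dave}; every task except Dave still has a predecessor pending → schedule Dave.
  Step 2: remaining {Alice, Hank, Bob, Iris, Carol}; every task except Alice still has a predecessor pending → schedule Alice.
  Step 3: remaining {Hank, Bob, Iris, Carol}; every task except Hank still has a predecessor pending → schedule Hank.
  Step 4: remaining {Bob, Iris, Carol}; every task except Bob still has a predecessor pending → schedule Bob.
  Step 5: remaining {Iris, Carol}; every task except Carol still has a predecessor pending → schedule Carol.
  Step 6: only Iris remains → schedule Iris.
Resulting order:

Dave → Alice → Hank → Bob → Carol → Iris


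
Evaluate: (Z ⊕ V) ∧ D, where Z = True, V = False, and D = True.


Z = True, V = False, D = True
Step 1: Z ⊕ V = True XOR False = True
Step 2: True ∧ D = True AND True = True
XOR true when exactly one of Z,V is true; then AND with D.

True


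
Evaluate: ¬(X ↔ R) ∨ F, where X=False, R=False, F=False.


X = False, R = False, F = False
Expression: ¬(X ↔ R) ∨ F
Step 1: X ↔ R = (False iff False) = True
Step 2: ¬(X ↔ R) = NOT True = False
Step 3: (False) ∨ F = False OR False = False

False


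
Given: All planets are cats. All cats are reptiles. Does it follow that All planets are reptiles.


Premise 1: All planets are cats.
Premise 2: All cats are reptiles.
Conclusion: All planets are reptiles.
Barbara syllogism (AAA-1): All A are B, All B are C → All A are C.
Middle term (cats) distributed in premise 2.

Valid


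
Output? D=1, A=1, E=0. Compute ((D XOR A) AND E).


D XOR A = 1^1 = 0
0 AND 0 = 0

0


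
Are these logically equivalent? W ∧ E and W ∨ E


Expression 1: W ∧ E
Expression 2: W ∨ E
Truth table (W E | Expr1 Expr2):
  T T |   T     T
  T F |   F     T   ← differ
  F T |   F     T   ← differ
  F F |   F     F
Counterexample: W=T, E=F gives Expr1 = F but Expr2 = T, so the expressions are NOT logically equivalent.

No


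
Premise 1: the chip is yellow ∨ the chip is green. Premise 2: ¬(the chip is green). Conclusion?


Disjunctive syllogism: P ∨ Q, ¬P ⊢ Q
Disjunction: the chip is yellow ∨ the chip is green
We know it is not the case that the chip is green.
By disjunctive syllogism, the other disjunct must be true.

The chip is yellow


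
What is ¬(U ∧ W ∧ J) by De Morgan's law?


De Morgan's law: ¬(P ∧ Q ∧ R) ≡ ¬P ∨ ¬Q ∨ ¬R
¬(U ∧ W ∧ J) = ¬U ∨ ¬W ∨ ¬J

¬U ∨ ¬W ∨ ¬J


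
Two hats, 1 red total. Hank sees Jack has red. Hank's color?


Total red = 1, Jack = red
Red accounted for: 1
Remaining for Hank: 0
Hank's hat is blue.

blue


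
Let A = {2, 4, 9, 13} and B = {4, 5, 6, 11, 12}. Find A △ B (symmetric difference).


A = {2, 4, 9, 13}
B = {4, 5, 6, 11, 12}
Operation: symmetric difference
In A only: [2, 9, 13], in B only: [5, 6, 11, 12]

{2, 5, 6, 9, 11, 12, 13}


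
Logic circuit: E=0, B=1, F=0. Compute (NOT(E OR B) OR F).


E OR B = 1
NOT(1) = 0
0 OR 0 = 0

0


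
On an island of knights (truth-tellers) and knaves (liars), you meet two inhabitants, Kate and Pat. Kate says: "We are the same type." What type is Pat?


Kate says: "We are the same type."
Case 1: Kate is a Knight (truth-teller)
  Statement is true → they ARE the same → Pat is also a Knight
Case 2: Kate is a Knave (liar)
  Statement is false → they are NOT the same → Pat is a Knight
In both cases, Pat is a Knight.

Knight


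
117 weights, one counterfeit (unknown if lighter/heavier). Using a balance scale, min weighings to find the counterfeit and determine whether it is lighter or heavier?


Let n = 117. 234 possibilities (n weights × lighter/heavier); each weighing has 3 outcomes.
Bound for k weighings: say the first weighing puts j weights on each pan. If it tips, the 2j weighed weights remain suspects (each with a known direction) and k-1 weighings give 3^(k-1) outcomes; 3^(k-1) is odd, so 2j ≤ 3^(k-1) - 1. If it balances, the n - 2j unweighed weights remain with direction unknown: 2(n - 2j) ≤ 3^(k-1) - 1 by the same parity argument. Adding, n ≤ (3^(k-1) - 1) + (3^(k-1) - 1)/2 = (3^k - 3)/2, and the classical three-group strategy achieves this (3 weights in 2 weighings, 12 in 3, 39 in 4, 120 in 5).
So we need the smallest k with (3^k - 3)/2 ≥ 117.
k = 4: (3^4 - 3)/2 = 39 < 117 ✗
k = 5: (3^5 - 3)/2 = 120 ≥ 117 ✓

5


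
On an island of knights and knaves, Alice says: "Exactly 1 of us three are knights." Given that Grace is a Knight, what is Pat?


Alice claims exactly 1 knights among Alice, Grace, Pat.
Given: Grace is a Knight.

Case 1: Alice is a Knight (tells truth)
  Then exactly 1 of the three are knights.
  Counting Alice, Grace: 2 knight(s) so far. Need -1 more → impossible.
Case 2: Alice is a Knave (lies)
  Then the count is NOT 1.
  If Pat = Knave, count = 1 = 1 → claim would be true, contradicts lie.
  If Pat = Knight, count = 2 ≠ 1 → lie confirmed ✓

Pat is a Knight.

Knight


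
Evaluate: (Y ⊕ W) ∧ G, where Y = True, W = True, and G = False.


Y = True, W = True, G = False
Step 1: Y ⊕ W = True XOR True = False
Step 2: False ∧ G = False AND False = False
XOR true when exactly one of Y,W is true; then AND with G.

False


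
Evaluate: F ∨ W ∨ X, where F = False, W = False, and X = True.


F = False, W = False, X = True
Step 1: F ∨ W = False OR False = False
Step 2: False ∨ X = False OR True = True
OR is true when at least one operand is true.

True


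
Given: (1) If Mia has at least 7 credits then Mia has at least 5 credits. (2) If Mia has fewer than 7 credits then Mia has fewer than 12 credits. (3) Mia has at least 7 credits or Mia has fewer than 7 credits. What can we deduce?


Constructive dilemma: (P → Q) ∧ (R → S), P ∨ R ⊢ Q ∨ S
Premise 1: Mia has at least 7 credits → Mia has at least 5 credits
Premise 2: Mia has fewer than 7 credits → Mia has fewer than 12 credits
Premise 3: Mia has at least 7 credits ∨ Mia has fewer than 7 credits
Case 1: Assuming Mia has at least 7 credits, then by Premise 1, Mia has at least 5 credits.
Case 2: Assuming Mia has fewer than 7 credits, then by Premise 2, Mia has fewer than 12 credits.
Since one of Mia has at least 7 credits or Mia has fewer than 7 credits must hold, we get Mia has at least 5 credits or Mia has fewer than 12 credits.

Mia has at least 5 credits or Mia has fewer than 12 credits.


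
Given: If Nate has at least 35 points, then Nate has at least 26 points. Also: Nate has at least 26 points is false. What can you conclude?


Modus tollens: P → Q, ¬Q ⊢ ¬P
P: Nate has at least 35 points
Q: Nate has at least 26 points
We have P → Q and Q is false.
By modus tollens, P must be false.

It is not the case that Nate has at least 35 points


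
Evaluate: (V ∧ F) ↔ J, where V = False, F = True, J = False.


V = False, F = True, J = False
Step 1: V ∧ F = False AND True = False
Step 2: (False) ↔ J: true when both sides have same truth value.
Result: False ↔ False = True

True


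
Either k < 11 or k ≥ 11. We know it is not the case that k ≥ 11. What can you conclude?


Disjunctive syllogism: P ∨ Q, ¬P ⊢ Q
Disjunction: k < 11 ∨ k ≥ 11
We know it is not the case that k ≥ 11.
By disjunctive syllogism, the other disjunct must be true.

k < 11


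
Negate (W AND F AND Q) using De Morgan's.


De Morgan's law: ¬(P ∧ Q ∧ R) ≡ ¬P ∨ ¬Q ∨ ¬R
¬(W ∧ F ∧ Q) = ¬W ∨ ¬F ∨ ¬Q

¬W ∨ ¬F ∨ ¬Q


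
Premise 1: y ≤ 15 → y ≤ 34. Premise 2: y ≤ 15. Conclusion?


Modus ponens: P → Q, P ⊢ Q
P: y ≤ 15
Q: y ≤ 34
We have P → Q and P is true.
By modus ponens, Q must be true.

y ≤ 34


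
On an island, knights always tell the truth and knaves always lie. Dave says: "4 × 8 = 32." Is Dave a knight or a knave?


Statement: "4 × 8 = 32."
Actual: 4 × 8 = 32
Claimed: 32
Statement is TRUE → Dave tells the truth → Knight

Knight


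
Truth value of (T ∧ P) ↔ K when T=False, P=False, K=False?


T = False, P = False, K = False
Expression: (T ∧ P) ↔ K
Step 1: T ∧ P = False AND False = False
Step 2: (False) ↔ K = (False iff False) = True

True


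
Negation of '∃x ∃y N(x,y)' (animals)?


Original: ∃x ∃y N(x,y)
Rule: ¬∀→∃, ¬∃→∀, negate predicate.
Negation: ∀x ∀y ¬N(x,y)

∀x ∀y ¬N(x,y)


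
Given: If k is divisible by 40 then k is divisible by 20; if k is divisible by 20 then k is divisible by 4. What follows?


Hypothetical syllogism: P → Q, Q → R ⊢ P → R
Premise 1: k is divisible by 40 → k is divisible by 20
Premise 2: k is divisible by 20 → k is divisible by 4
Chain the implications: the middle term (k is divisible by 20) links the two.
Conclusion: If k is divisible by 40, then k is divisible by 4.

If k is divisible by 40, then k is divisible by 4.


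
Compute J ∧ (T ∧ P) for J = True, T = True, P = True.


J = True, T = True, P = True
Step 1: T ∧ P = True AND True = True
Step 2: J ∧ True = True AND True = True
AND is true only when ALL operands are true.

True


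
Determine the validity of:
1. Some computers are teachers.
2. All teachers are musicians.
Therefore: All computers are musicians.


Premise 1: Some computers are teachers.
Premise 2: All teachers are musicians.
Conclusion: All computers are musicians.
Fallacy: illicit minor. The minor term (computers) is distributed in the conclusion ('All computers ...') but undistributed in its premise ('Some computers are teachers' doesn't cover all computers).
Only 'Some computers are musicians' follows, not 'All'.

Invalid


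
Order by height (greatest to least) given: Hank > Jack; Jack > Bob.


Constraints: Hank > Jack; Jack > Bob
Method: at each step, the next-highest is the one remaining person who never appears on the smaller side of a constraint between remaining people.
  Step 1: remaining {Hank, Bob, Jack}; on the smaller side: {Bob, Jack} → Hank is next (Hank > Jack).
  Step 2: remaining {Bob, Jack}; on the smaller side: {Bob} → Jack is next (Jack > Bob).
  Step 3: only Bob remains → lowest.
Final ranking (highest to lowest):

Hank > Jack > Bob


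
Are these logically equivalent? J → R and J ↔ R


Expression 1: J → R
Expression 2: J ↔ R
Truth table (J R | Expr1 Expr2):
  T T |   T     T
  T F |   F     F
  F T |   T     F   ← differ
  F F |   T     T
Counterexample: J=F, R=T gives Expr1 = T but Expr2 = F, so the expressions are NOT logically equivalent.

No


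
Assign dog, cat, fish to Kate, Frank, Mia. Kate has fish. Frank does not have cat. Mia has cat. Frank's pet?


From clues:
  Mia → cat
  Kate → fish
By elimination, Frank gets the remaining.

dog


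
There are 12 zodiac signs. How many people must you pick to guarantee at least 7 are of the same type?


Pigeonhole: to guarantee k in one of n categories, need (k-1)×n + 1.
k = 7, n = 12
Minimum = (7-1) × 12 + 1 = 6 × 12 + 1

73


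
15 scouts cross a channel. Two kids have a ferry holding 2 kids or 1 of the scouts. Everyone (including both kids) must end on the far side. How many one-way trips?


Per crossing of one of the scouts: kids→, one←, one of the scouts→, one← = 4 trips
15 × 4 = 60, + 1 final kids→ = 61
Minimum trips = 61

61


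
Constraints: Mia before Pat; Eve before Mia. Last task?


Constraints: Mia before Pat; Eve before Mia
The last task can have nothing scheduled after it, so it must never appear on the left of a 'before'.
Tasks appearing before some other task: Mia, Eve.
The only task not in that list is Pat → it is last.

Pat


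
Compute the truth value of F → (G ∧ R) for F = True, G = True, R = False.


F = True, G = True, R = False
Step 1: G ∧ R = True AND False = False
Step 2: F → (False): false only when F=True and consequent=False.
Result: False

False


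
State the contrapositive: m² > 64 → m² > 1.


Original: If m² > 64, then m² > 1
Contrapositive: If ¬Q, then ¬P
Negate Q: not (m² > 1)
Negate P: not (m² > 64)

If not (m² > 1), then not (m² > 64).


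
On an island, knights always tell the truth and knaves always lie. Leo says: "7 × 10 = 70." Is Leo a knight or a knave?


Statement: "7 × 10 = 70."
Actual: 7 × 10 = 70
Claimed: 70
Statement is TRUE → Leo tells the truth → Knight

Knight


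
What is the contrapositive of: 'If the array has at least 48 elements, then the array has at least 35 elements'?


Original: If the array has at least 48 elements, then the array has at least 35 elements
Contrapositive: If ¬Q, then ¬P
Negate Q: not (the array has at least 35 elements)
Negate P: not (the array has at least 48 elements)

If not (the array has at least 35 elements), then not (the array has at least 48 elements).


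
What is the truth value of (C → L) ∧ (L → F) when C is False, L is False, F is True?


C = False, L = False, F = True
Step 1: C → L is false only when C=True and L=False. Result: True
Step 2: L → F is false only when L=True and F=False. Result: True
Step 3: True ∧ True = True

True


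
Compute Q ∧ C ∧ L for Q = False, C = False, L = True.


Q = False, C = False, L = True
Step 1: Q ∧ C = False AND False = False
Step 2: (False) ∧ L = (False) AND True = False
AND is true only when ALL operands are true.

False


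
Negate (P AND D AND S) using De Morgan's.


De Morgan's law: ¬(P ∧ Q ∧ R) ≡ ¬P ∨ ¬Q ∨ ¬R
¬(P ∧ D ∧ S) = ¬P ∨ ¬D ∨ ¬S

¬P ∨ ¬D ∨ ¬S


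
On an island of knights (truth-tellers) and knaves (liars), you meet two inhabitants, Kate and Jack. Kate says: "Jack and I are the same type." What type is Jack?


Kate says: "Jack and I are the same type."
Case 1: Kate is a Knight (truth-teller)
  Statement is true → they ARE the same → Jack is also a Knight
Case 2: Kate is a Knave (liar)
  Statement is false → they are NOT the same → Jack is a Knight
In both cases, Jack is a Knight.

Knight


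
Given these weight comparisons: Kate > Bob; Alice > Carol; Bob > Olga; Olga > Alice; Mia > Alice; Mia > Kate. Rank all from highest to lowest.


Constraints: Kate > Bob; Alice > Carol; Bob > Olga; Olga > Alice; Mia > Alice; Mia > Kate
Method: at each step, the next-highest is the one remaining person who never appears on the smaller side of a constraint between remaining people.
  Step 1: remaining {Carol, Kate, Mia, Bob, Alice, Olga}; on the smaller side: {Carol, Kate, Bob, Alice, Olga} → Mia is next (Mia > Alice; Mia > Kate).
  Step 2: remaining {Carol, Kate, Bob, Alice, Olga}; on the smaller side: {Carol, Bob, Alice, Olga} → Kate is next (Kate > Bob).
  Step 3: remaining {Carol, Bob, Alice, Olga}; on the smaller side: {Carol, Alice, Olga} → Bob is next (Bob > Olga).
  Step 4: remaining {Carol, Alice, Olga}; on the smaller side: {Carol, Alice} → Olga is next (Olga > Alice).
  Step 5: remaining {Carol, Alice}; on the smaller side: {Carol} → Alice is next (Alice > Carol).
  Step 6: only Carol remains → lowest.
Final ranking (highest to lowest):

Mia > Kate > Bob > Olga > Alice > Carol


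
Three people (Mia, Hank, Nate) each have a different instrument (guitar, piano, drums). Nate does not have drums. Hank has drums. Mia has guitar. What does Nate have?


From clues:
  Hank → drums
  Mia → guitar
By elimination, Nate gets the remaining.

piano


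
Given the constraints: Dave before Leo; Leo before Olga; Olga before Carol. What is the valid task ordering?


Constraints: Dave before Leo; Leo before Olga; Olga before Carol
Method: repeatedly schedule the remaining task that has no remaining task required before it.
  Step 1: remaining {Carol, Olga, Dave, Leo}; every task except Dave still has a predecessor pending → schedule Dave.
  Step 2: remaining {Carol, Olga, Leo}; every task except Leo still has a predecessor pending → schedule Leo.
  Step 3: remaining {Carol, Olga}; every task except Olga still has a predecessor pending → schedule Olga.
  Step 4: only Carol remains → schedule Carol.
Resulting order:

Dave → Leo → Olga → Carol


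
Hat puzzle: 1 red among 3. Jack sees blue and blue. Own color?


Total red = 1, seen red = 0
Own red = 1 - 0 = 1
Jack's hat is red.

red


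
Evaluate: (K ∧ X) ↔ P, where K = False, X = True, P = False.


K = False, X = True, P = False
Step 1: K ∧ X = False AND True = False
Step 2: (False) ↔ P: true when both sides have same truth value.
Result: False ↔ False = True

True


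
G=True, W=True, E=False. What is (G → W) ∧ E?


G = True, W = True, E = False
Expression: (G → W) ∧ E
Step 1: G → W = True → True (false only if G=True, W=False) = True
Step 2: (True) ∧ E = True AND False = False

False


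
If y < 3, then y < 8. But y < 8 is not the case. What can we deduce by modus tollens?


Modus tollens: P → Q, ¬Q ⊢ ¬P
P: y < 3
Q: y < 8
We have P → Q and Q is false.
By modus tollens, P must be false.

It is not the case that y < 3


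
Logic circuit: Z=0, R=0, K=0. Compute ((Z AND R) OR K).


Z AND R = 0&0 = 0
0 OR 0 = 0

0


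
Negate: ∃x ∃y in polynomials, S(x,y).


Original: ∃x ∃y S(x,y)
Rule: ¬∀→∃, ¬∃→∀, negate predicate.
Negation: ∀x ∀y ¬S(x,y)

∀x ∀y ¬S(x,y)


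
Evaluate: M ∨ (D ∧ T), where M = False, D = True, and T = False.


M = False, D = True, T = False
Step 1: D ∧ T = True AND False = False
Step 2: M ∨ False = False OR False = False
AND evaluated first (higher precedence); then OR applied.

False


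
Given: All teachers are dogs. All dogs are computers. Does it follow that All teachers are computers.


Premise 1: All teachers are dogs.
Premise 2: All dogs are computers.
Conclusion: All teachers are computers.
Barbara syllogism (AAA-1): All A are B, All B are C → All A are C.
Middle term (dogs) distributed in premise 2.

Valid


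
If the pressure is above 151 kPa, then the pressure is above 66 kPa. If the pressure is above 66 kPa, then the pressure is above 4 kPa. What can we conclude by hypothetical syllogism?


Hypothetical syllogism: P → Q, Q → R ⊢ P → R
Premise 1: the pressure is above 151 kPa → the pressure is above 66 kPa
Premise 2: the pressure is above 66 kPa → the pressure is above 4 kPa
Chain the implications: the middle term (the pressure is above 66 kPa) links the two.
Conclusion: If the pressure is above 151 kPa, then the pressure is above 4 kPa.

If the pressure is above 151 kPa, then the pressure is above 4 kPa.


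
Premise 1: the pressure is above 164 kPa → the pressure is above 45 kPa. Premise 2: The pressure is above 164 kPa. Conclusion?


Modus ponens: P → Q, P ⊢ Q
P: the pressure is above 164 kPa
Q: the pressure is above 45 kPa
We have P → Q and P is true.
By modus ponens, Q must be true.

The pressure is above 45 kPa


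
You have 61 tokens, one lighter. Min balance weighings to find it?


Each weighing has 3 outcomes (left heavy / balance / right heavy), so k weighings distinguish at most 3^k cases; splitting into three near-equal groups achieves this.
Need 3^k ≥ 61: 3^3 = 27 < 61 ≤ 3^4 = 81
k = ⌈log₃(61)⌉ = 4

4


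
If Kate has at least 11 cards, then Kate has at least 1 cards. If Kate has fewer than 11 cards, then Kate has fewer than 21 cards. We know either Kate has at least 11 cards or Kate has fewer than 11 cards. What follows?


Constructive dilemma: (P → Q) ∧ (R → S), P ∨ R ⊢ Q ∨ S
Premise 1: Kate has at least 11 cards → Kate has at least 1 cards
Premise 2: Kate has fewer than 11 cards → Kate has fewer than 21 cards
Premise 3: Kate has at least 11 cards ∨ Kate has fewer than 11 cards
Case 1: Assuming Kate has at least 11 cards, then by Premise 1, Kate has at least 1 cards.
Case 2: Assuming Kate has fewer than 11 cards, then by Premise 2, Kate has fewer than 21 cards.
Since one of Kate has at least 11 cards or Kate has fewer than 11 cards must hold, we get Kate has at least 1 cards or Kate has fewer than 21 cards.

Kate has at least 1 cards or Kate has fewer than 21 cards.
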